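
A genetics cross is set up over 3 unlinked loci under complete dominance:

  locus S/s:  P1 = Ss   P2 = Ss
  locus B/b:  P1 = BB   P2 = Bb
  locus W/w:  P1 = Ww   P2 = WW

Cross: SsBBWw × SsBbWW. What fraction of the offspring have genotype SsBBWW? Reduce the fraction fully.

SsBBWw gametes: SBW×2, SBw×2, sBW×2, sBw×2
SsBbWW gametes: SBW×2, SbW×2, sBW×2, sbW×2
SsBBWw×SsBbWW grid (8·8=64): SSBBWW=4 SSBBWw=4 SSBbWW=4 SSBbWw=4 SsBBWW=8 SsBBWw=8 SsBbWW=8 SsBbWw=8 ssBBWW=4 ssBBWw=4 ssBbWW=4 ssBbWw=4
SsBBWW hits 8/64; gcd=8; 8÷8/64÷8 = 1/8

P(SsBBWW) = 1/8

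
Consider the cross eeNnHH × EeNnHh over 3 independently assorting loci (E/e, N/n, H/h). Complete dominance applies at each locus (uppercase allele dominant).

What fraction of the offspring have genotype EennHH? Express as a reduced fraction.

P(EennHH) = 1/16

eeNnHH gametes: eNH×4, enH×4
EeNnHh gametes: ENH×1, ENh×1, EnH×1, Enh×1, eNH×1, eNh×1, enH×1, enh×1
eeNnHH×EeNnHh grid (8·8=64): EeNNHH=4 EeNNHh=4 EeNnHH=8 EeNnHh=8 EennHH=4 EennHh=4 eeNNHH=4 eeNNHh=4 eeNnHH=8 eeNnHh=8 eennHH=4 eennHh=4
EennHH hits 4/64; gcd=4; 4÷4/64÷4 = 1/16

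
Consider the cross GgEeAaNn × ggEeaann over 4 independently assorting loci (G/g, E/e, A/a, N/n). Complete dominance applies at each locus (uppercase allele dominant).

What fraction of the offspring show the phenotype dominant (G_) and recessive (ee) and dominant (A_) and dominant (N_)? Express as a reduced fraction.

P(G_ ee A_ N_) = 1/32

GgEeAaNn gametes: GEAN×1, GEAn×1, GEaN×1, GEan×1, GeAN×1, GeAn×1, GeaN×1, Gean×1, gEAN×1, gEAn×1, gEaN×1, gEan×1, geAN×1, geAn×1, geaN×1, gean×1
ggEeaann gametes: gEan×8, gean×8
GgEeAaNn×ggEeaann grid (16·16=256): GgEEAaNn=8 GgEEAann=8 GgEEaaNn=8 GgEEaann=8 GgEeAaNn=16 GgEeAann=16 GgEeaaNn=16 GgEeaann=16 GgeeAaNn=8 GgeeAann=8 GgeeaaNn=8 Ggeeaann=8 ggEEAaNn=8 ggEEAann=8 ggEEaaNn=8 ggEEaann=8 ggEeAaNn=16 ggEeAann=16 ggEeaaNn=16 ggEeaann=16 ggeeAaNn=8 ggeeAann=8 ggeeaaNn=8 ggeeaann=8
G_ ee A_ N_ hits 8/256; gcd=8; 8÷8/256÷8 = 1/32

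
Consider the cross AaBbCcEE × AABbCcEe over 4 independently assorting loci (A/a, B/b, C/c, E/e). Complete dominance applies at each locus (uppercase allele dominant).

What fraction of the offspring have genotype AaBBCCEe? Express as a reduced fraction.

P(AaBBCCEe) = 1/64

AaBbCcEE gametes: ABCE×2, ABcE×2, AbCE×2, AbcE×2, aBCE×2, aBcE×2, abCE×2, abcE×2
AABbCcEe gametes: ABCE×2, ABCe×2, ABcE×2, ABce×2, AbCE×2, AbCe×2, AbcE×2, Abce×2
AaBbCcEE×AABbCcEe grid (16·16=256): AABBCCEE=4 AABBCCEe=4 AABBCcEE=8 AABBCcEe=8 AABBccEE=4 AABBccEe=4 AABbCCEE=8 AABbCCEe=8 AABbCcEE=16 AABbCcEe=16 AABbccEE=8 AABbccEe=8 AAbbCCEE=4 AAbbCCEe=4 AAbbCcEE=8 AAbbCcEe=8 AAbbccEE=4 AAbbccEe=4 AaBBCCEE=4 AaBBCCEe=4 AaBBCcEE=8 AaBBCcEe=8 AaBBccEE=4 AaBBccEe=4 AaBbCCEE=8 AaBbCCEe=8 AaBbCcEE=16 AaBbCcEe=16 AaBbccEE=8 AaBbccEe=8 AabbCCEE=4 AabbCCEe=4 AabbCcEE=8 AabbCcEe=8 AabbccEE=4 AabbccEe=4
AaBBCCEe hits 4/256; gcd=4; 4÷4/256÷4 = 1/64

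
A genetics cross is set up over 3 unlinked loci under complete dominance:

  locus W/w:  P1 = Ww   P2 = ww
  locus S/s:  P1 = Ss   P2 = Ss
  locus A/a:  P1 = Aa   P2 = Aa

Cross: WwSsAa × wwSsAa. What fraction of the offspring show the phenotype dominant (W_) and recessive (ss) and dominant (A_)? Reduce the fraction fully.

P(W_ ss A_) = 3/32

WwSsAa gametes: WSA×1, WSa×1, WsA×1, Wsa×1, wSA×1, wSa×1, wsA×1, wsa×1
wwSsAa gametes: wSA×2, wSa×2, wsA×2, wsa×2
WwSsAa×wwSsAa grid (8·8=64): WwSSAA=2 WwSSAa=4 WwSSaa=2 WwSsAA=4 WwSsAa=8 WwSsaa=4 WwssAA=2 WwssAa=4 Wwssaa=2 wwSSAA=2 wwSSAa=4 wwSSaa=2 wwSsAA=4 wwSsAa=8 wwSsaa=4 wwssAA=2 wwssAa=4 wwssaa=2
W_ ss A_ hits 6/64; gcd=2; 6÷2/64÷2 = 3/32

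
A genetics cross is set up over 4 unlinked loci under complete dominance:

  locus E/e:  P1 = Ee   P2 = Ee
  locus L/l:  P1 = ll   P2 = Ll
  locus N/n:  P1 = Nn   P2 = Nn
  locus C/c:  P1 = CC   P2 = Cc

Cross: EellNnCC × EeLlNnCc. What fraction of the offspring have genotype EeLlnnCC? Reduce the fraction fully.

EellNnCC gametes: ElNC×4, ElnC×4, elNC×4, elnC×4
EeLlNnCc gametes: ELNC×1, ELNc×1, ELnC×1, ELnc×1, ElNC×1, ElNc×1, ElnC×1, Elnc×1, eLNC×1, eLNc×1, eLnC×1, eLnc×1, elNC×1, elNc×1, elnC×1, elnc×1
EellNnCC×EeLlNnCc grid (16·16=256): EELlNNCC=4 EELlNNCc=4 EELlNnCC=8 EELlNnCc=8 EELlnnCC=4 EELlnnCc=4 EEllNNCC=4 EEllNNCc=4 EEllNnCC=8 EEllNnCc=8 EEllnnCC=4 EEllnnCc=4 EeLlNNCC=8 EeLlNNCc=8 EeLlNnCC=16 EeLlNnCc=16 EeLlnnCC=8 EeLlnnCc=8 EellNNCC=8 EellNNCc=8 EellNnCC=16 EellNnCc=16 EellnnCC=8 EellnnCc=8 eeLlNNCC=4 eeLlNNCc=4 eeLlNnCC=8 eeLlNnCc=8 eeLlnnCC=4 eeLlnnCc=4 eellNNCC=4 eellNNCc=4 eellNnCC=8 eellNnCc=8 eellnnCC=4 eellnnCc=4
EeLlnnCC hits 8/256; gcd=8; 8÷8/256÷8 = 1/32

P(EeLlnnCC) = 1/32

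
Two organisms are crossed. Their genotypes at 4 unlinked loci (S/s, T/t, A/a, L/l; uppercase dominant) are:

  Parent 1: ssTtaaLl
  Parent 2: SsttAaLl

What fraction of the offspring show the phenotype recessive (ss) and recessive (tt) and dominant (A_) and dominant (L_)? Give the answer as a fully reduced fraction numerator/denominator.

ssTtaaLl gametes: sTaL×4, sTal×4, staL×4, stal×4
SsttAaLl gametes: StAL×2, StAl×2, StaL×2, Stal×2, stAL×2, stAl×2, staL×2, stal×2
ssTtaaLl×SsttAaLl grid (16·16=256): SsTtAaLL=8 SsTtAaLl=16 SsTtAall=8 SsTtaaLL=8 SsTtaaLl=16 SsTtaall=8 SsttAaLL=8 SsttAaLl=16 SsttAall=8 SsttaaLL=8 SsttaaLl=16 Ssttaall=8 ssTtAaLL=8 ssTtAaLl=16 ssTtAall=8 ssTtaaLL=8 ssTtaaLl=16 ssTtaall=8 ssttAaLL=8 ssttAaLl=16 ssttAall=8 ssttaaLL=8 ssttaaLl=16 ssttaall=8
ss tt A_ L_ hits 24/256; gcd=8; 24÷8/256÷8 = 3/32

P(ss tt A_ L_) = 3/32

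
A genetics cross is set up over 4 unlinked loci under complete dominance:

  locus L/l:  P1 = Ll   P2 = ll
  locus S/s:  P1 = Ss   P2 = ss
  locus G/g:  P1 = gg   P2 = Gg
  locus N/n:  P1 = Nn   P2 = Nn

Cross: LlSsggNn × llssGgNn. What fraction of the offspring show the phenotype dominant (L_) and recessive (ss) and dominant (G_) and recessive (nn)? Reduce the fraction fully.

P(L_ ss G_ nn) = 1/32

LlSsggNn gametes: LSgN×2, LSgn×2, LsgN×2, Lsgn×2, lSgN×2, lSgn×2, lsgN×2, lsgn×2
llssGgNn gametes: lsGN×4, lsGn×4, lsgN×4, lsgn×4
LlSsggNn×llssGgNn grid (16·16=256): LlSsGgNN=8 LlSsGgNn=16 LlSsGgnn=8 LlSsggNN=8 LlSsggNn=16 LlSsggnn=8 LlssGgNN=8 LlssGgNn=16 LlssGgnn=8 LlssggNN=8 LlssggNn=16 Llssggnn=8 llSsGgNN=8 llSsGgNn=16 llSsGgnn=8 llSsggNN=8 llSsggNn=16 llSsggnn=8 llssGgNN=8 llssGgNn=16 llssGgnn=8 llssggNN=8 llssggNn=16 llssggnn=8
L_ ss G_ nn hits 8/256; gcd=8; 8÷8/256÷8 = 1/32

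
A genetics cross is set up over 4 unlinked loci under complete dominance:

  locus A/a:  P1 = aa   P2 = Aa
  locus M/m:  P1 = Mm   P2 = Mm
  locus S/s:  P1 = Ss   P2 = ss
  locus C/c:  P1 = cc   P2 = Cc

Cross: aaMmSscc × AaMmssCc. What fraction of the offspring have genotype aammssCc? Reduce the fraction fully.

aaMmSscc gametes: aMSc×4, aMsc×4, amSc×4, amsc×4
AaMmssCc gametes: AMsC×2, AMsc×2, AmsC×2, Amsc×2, aMsC×2, aMsc×2, amsC×2, amsc×2
aaMmSscc×AaMmssCc grid (16·16=256): AaMMSsCc=8 AaMMSscc=8 AaMMssCc=8 AaMMsscc=8 AaMmSsCc=16 AaMmSscc=16 AaMmssCc=16 AaMmsscc=16 AammSsCc=8 AammSscc=8 AammssCc=8 Aammsscc=8 aaMMSsCc=8 aaMMSscc=8 aaMMssCc=8 aaMMsscc=8 aaMmSsCc=16 aaMmSscc=16 aaMmssCc=16 aaMmsscc=16 aammSsCc=8 aammSscc=8 aammssCc=8 aammsscc=8
aammssCc hits 8/256; gcd=8; 8÷8/256÷8 = 1/32

P(aammssCc) = 1/32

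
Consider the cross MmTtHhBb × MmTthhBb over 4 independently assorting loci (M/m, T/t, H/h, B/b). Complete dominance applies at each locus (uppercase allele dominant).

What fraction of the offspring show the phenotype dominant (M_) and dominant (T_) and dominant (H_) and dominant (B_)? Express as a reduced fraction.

MmTtHhBb gametes: MTHB×1, MTHb×1, MThB×1, MThb×1, MtHB×1, MtHb×1, MthB×1, Mthb×1, mTHB×1, mTHb×1, mThB×1, mThb×1, mtHB×1, mtHb×1, mthB×1, mthb×1
MmTthhBb gametes: MThB×2, MThb×2, MthB×2, Mthb×2, mThB×2, mThb×2, mthB×2, mthb×2
MmTtHhBb×MmTthhBb grid (16·16=256): MMTTHhBB=2 MMTTHhBb=4 MMTTHhbb=2 MMTThhBB=2 MMTThhBb=4 MMTThhbb=2 MMTtHhBB=4 MMTtHhBb=8 MMTtHhbb=4 MMTthhBB=4 MMTthhBb=8 MMTthhbb=4 MMttHhBB=2 MMttHhBb=4 MMttHhbb=2 MMtthhBB=2 MMtthhBb=4 MMtthhbb=2 MmTTHhBB=4 MmTTHhBb=8 MmTTHhbb=4 MmTThhBB=4 MmTThhBb=8 MmTThhbb=4 MmTtHhBB=8 MmTtHhBb=16 MmTtHhbb=8 MmTthhBB=8 MmTthhBb=16 MmTthhbb=8 MmttHhBB=4 MmttHhBb=8 MmttHhbb=4 MmtthhBB=4 MmtthhBb=8 Mmtthhbb=4 mmTTHhBB=2 mmTTHhBb=4 mmTTHhbb=2 mmTThhBB=2 mmTThhBb=4 mmTThhbb=2 mmTtHhBB=4 mmTtHhBb=8 mmTtHhbb=4 mmTthhBB=4 mmTthhBb=8 mmTthhbb=4 mmttHhBB=2 mmttHhBb=4 mmttHhbb=2 mmtthhBB=2 mmtthhBb=4 mmtthhbb=2
M_ T_ H_ B_ hits 54/256; gcd=2; 54÷2/256÷2 = 27/128

P(M_ T_ H_ B_) = 27/128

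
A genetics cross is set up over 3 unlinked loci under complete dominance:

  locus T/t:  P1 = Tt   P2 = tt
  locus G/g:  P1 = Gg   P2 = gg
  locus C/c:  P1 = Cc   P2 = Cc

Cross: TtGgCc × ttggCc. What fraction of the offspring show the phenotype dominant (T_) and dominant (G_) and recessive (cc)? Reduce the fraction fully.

P(T_ G_ cc) = 1/16

TtGgCc gametes: TGC×1, TGc×1, TgC×1, Tgc×1, tGC×1, tGc×1, tgC×1, tgc×1
ttggCc gametes: tgC×4, tgc×4
TtGgCc×ttggCc grid (8·8=64): TtGgCC=4 TtGgCc=8 TtGgcc=4 TtggCC=4 TtggCc=8 Ttggcc=4 ttGgCC=4 ttGgCc=8 ttGgcc=4 ttggCC=4 ttggCc=8 ttggcc=4
T_ G_ cc hits 4/64; gcd=4; 4÷4/64÷4 = 1/16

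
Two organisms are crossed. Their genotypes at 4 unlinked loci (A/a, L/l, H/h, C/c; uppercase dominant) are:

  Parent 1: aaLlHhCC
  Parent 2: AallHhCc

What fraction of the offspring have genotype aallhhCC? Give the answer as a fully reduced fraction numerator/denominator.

P(aallhhCC) = 1/32

aaLlHhCC gametes: aLHC×4, aLhC×4, alHC×4, alhC×4
AallHhCc gametes: AlHC×2, AlHc×2, AlhC×2, Alhc×2, alHC×2, alHc×2, alhC×2, alhc×2
aaLlHhCC×AallHhCc grid (16·16=256): AaLlHHCC=8 AaLlHHCc=8 AaLlHhCC=16 AaLlHhCc=16 AaLlhhCC=8 AaLlhhCc=8 AallHHCC=8 AallHHCc=8 AallHhCC=16 AallHhCc=16 AallhhCC=8 AallhhCc=8 aaLlHHCC=8 aaLlHHCc=8 aaLlHhCC=16 aaLlHhCc=16 aaLlhhCC=8 aaLlhhCc=8 aallHHCC=8 aallHHCc=8 aallHhCC=16 aallHhCc=16 aallhhCC=8 aallhhCc=8
aallhhCC hits 8/256; gcd=8; 8÷8/256÷8 = 1/32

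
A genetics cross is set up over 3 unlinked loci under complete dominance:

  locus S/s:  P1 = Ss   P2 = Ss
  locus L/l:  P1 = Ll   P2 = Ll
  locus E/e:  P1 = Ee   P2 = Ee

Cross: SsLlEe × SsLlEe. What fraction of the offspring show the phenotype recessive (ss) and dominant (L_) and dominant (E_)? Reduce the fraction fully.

SsLlEe gametes: SLE×1, SLe×1, SlE×1, Sle×1, sLE×1, sLe×1, slE×1, sle×1
SsLlEe gametes: SLE×1, SLe×1, SlE×1, Sle×1, sLE×1, sLe×1, slE×1, sle×1
SsLlEe×SsLlEe grid (8·8=64): SSLLEE=1 SSLLEe=2 SSLLee=1 SSLlEE=2 SSLlEe=4 SSLlee=2 SSllEE=1 SSllEe=2 SSllee=1 SsLLEE=2 SsLLEe=4 SsLLee=2 SsLlEE=4 SsLlEe=8 SsLlee=4 SsllEE=2 SsllEe=4 Ssllee=2 ssLLEE=1 ssLLEe=2 ssLLee=1 ssLlEE=2 ssLlEe=4 ssLlee=2 ssllEE=1 ssllEe=2 ssllee=1
ss L_ E_ hits 9/64; gcd=1; 9÷1/64÷1 = 9/64

P(ss L_ E_) = 9/64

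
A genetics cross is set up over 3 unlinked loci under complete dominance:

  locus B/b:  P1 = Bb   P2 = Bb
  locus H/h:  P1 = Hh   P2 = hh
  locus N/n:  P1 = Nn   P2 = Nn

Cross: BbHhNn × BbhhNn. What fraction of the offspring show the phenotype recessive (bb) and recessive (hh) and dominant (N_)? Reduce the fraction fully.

BbHhNn gametes: BHN×1, BHn×1, BhN×1, Bhn×1, bHN×1, bHn×1, bhN×1, bhn×1
BbhhNn gametes: BhN×2, Bhn×2, bhN×2, bhn×2
BbHhNn×BbhhNn grid (8·8=64): BBHhNN=2 BBHhNn=4 BBHhnn=2 BBhhNN=2 BBhhNn=4 BBhhnn=2 BbHhNN=4 BbHhNn=8 BbHhnn=4 BbhhNN=4 BbhhNn=8 Bbhhnn=4 bbHhNN=2 bbHhNn=4 bbHhnn=2 bbhhNN=2 bbhhNn=4 bbhhnn=2
bb hh N_ hits 6/64; gcd=2; 6÷2/64÷2 = 3/32

P(bb hh N_) = 3/32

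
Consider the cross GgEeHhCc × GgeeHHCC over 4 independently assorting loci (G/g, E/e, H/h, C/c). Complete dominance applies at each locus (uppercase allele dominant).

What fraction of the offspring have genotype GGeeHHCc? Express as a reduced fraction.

GgEeHhCc gametes: GEHC×1, GEHc×1, GEhC×1, GEhc×1, GeHC×1, GeHc×1, GehC×1, Gehc×1, gEHC×1, gEHc×1, gEhC×1, gEhc×1, geHC×1, geHc×1, gehC×1, gehc×1
GgeeHHCC gametes: GeHC×8, geHC×8
GgEeHhCc×GgeeHHCC grid (16·16=256): GGEeHHCC=8 GGEeHHCc=8 GGEeHhCC=8 GGEeHhCc=8 GGeeHHCC=8 GGeeHHCc=8 GGeeHhCC=8 GGeeHhCc=8 GgEeHHCC=16 GgEeHHCc=16 GgEeHhCC=16 GgEeHhCc=16 GgeeHHCC=16 GgeeHHCc=16 GgeeHhCC=16 GgeeHhCc=16 ggEeHHCC=8 ggEeHHCc=8 ggEeHhCC=8 ggEeHhCc=8 ggeeHHCC=8 ggeeHHCc=8 ggeeHhCC=8 ggeeHhCc=8
GGeeHHCc hits 8/256; gcd=8; 8÷8/256÷8 = 1/32

P(GGeeHHCc) = 1/32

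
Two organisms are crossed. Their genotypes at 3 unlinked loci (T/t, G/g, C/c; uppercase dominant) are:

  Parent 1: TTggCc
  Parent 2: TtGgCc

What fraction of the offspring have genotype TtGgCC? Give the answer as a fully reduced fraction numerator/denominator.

TTggCc gametes: TgC×4, Tgc×4
TtGgCc gametes: TGC×1, TGc×1, TgC×1, Tgc×1, tGC×1, tGc×1, tgC×1, tgc×1
TTggCc×TtGgCc grid (8·8=64): TTGgCC=4 TTGgCc=8 TTGgcc=4 TTggCC=4 TTggCc=8 TTggcc=4 TtGgCC=4 TtGgCc=8 TtGgcc=4 TtggCC=4 TtggCc=8 Ttggcc=4
TtGgCC hits 4/64; gcd=4; 4÷4/64÷4 = 1/16

P(TtGgCC) = 1/16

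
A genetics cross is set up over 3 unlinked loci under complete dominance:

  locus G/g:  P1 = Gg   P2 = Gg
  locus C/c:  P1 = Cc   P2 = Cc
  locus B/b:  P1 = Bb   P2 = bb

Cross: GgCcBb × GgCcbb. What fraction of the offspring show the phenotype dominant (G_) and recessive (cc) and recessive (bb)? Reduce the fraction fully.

GgCcBb gametes: GCB×1, GCb×1, GcB×1, Gcb×1, gCB×1, gCb×1, gcB×1, gcb×1
GgCcbb gametes: GCb×2, Gcb×2, gCb×2, gcb×2
GgCcBb×GgCcbb grid (8·8=64): GGCCBb=2 GGCCbb=2 GGCcBb=4 GGCcbb=4 GGccBb=2 GGccbb=2 GgCCBb=4 GgCCbb=4 GgCcBb=8 GgCcbb=8 GgccBb=4 Ggccbb=4 ggCCBb=2 ggCCbb=2 ggCcBb=4 ggCcbb=4 ggccBb=2 ggccbb=2
G_ cc bb hits 6/64; gcd=2; 6÷2/64÷2 = 3/32

P(G_ cc bb) = 3/32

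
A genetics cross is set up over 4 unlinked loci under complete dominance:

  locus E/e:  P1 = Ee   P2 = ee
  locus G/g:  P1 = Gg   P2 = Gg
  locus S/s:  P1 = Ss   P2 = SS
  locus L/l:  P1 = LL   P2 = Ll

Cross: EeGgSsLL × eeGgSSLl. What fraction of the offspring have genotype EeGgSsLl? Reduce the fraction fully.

EeGgSsLL gametes: EGSL×2, EGsL×2, EgSL×2, EgsL×2, eGSL×2, eGsL×2, egSL×2, egsL×2
eeGgSSLl gametes: eGSL×4, eGSl×4, egSL×4, egSl×4
EeGgSsLL×eeGgSSLl grid (16·16=256): EeGGSSLL=8 EeGGSSLl=8 EeGGSsLL=8 EeGGSsLl=8 EeGgSSLL=16 EeGgSSLl=16 EeGgSsLL=16 EeGgSsLl=16 EeggSSLL=8 EeggSSLl=8 EeggSsLL=8 EeggSsLl=8 eeGGSSLL=8 eeGGSSLl=8 eeGGSsLL=8 eeGGSsLl=8 eeGgSSLL=16 eeGgSSLl=16 eeGgSsLL=16 eeGgSsLl=16 eeggSSLL=8 eeggSSLl=8 eeggSsLL=8 eeggSsLl=8
EeGgSsLl hits 16/256; gcd=16; 16÷16/256÷16 = 1/16

P(EeGgSsLl) = 1/16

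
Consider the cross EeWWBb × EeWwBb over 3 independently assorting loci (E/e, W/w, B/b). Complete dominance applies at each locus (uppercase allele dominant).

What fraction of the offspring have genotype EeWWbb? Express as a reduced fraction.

EeWWBb gametes: EWB×2, EWb×2, eWB×2, eWb×2
EeWwBb gametes: EWB×1, EWb×1, EwB×1, Ewb×1, eWB×1, eWb×1, ewB×1, ewb×1
EeWWBb×EeWwBb grid (8·8=64): EEWWBB=2 EEWWBb=4 EEWWbb=2 EEWwBB=2 EEWwBb=4 EEWwbb=2 EeWWBB=4 EeWWBb=8 EeWWbb=4 EeWwBB=4 EeWwBb=8 EeWwbb=4 eeWWBB=2 eeWWBb=4 eeWWbb=2 eeWwBB=2 eeWwBb=4 eeWwbb=2
EeWWbb hits 4/64; gcd=4; 4÷4/64÷4 = 1/16

P(EeWWbb) = 1/16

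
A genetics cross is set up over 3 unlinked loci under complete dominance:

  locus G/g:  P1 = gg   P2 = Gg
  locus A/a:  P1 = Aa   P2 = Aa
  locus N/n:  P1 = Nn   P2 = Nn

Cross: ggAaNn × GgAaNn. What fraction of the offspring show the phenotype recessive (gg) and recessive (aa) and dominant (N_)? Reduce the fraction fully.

ggAaNn gametes: gAN×2, gAn×2, gaN×2, gan×2
GgAaNn gametes: GAN×1, GAn×1, GaN×1, Gan×1, gAN×1, gAn×1, gaN×1, gan×1
ggAaNn×GgAaNn grid (8·8=64): GgAANN=2 GgAANn=4 GgAAnn=2 GgAaNN=4 GgAaNn=8 GgAann=4 GgaaNN=2 GgaaNn=4 Ggaann=2 ggAANN=2 ggAANn=4 ggAAnn=2 ggAaNN=4 ggAaNn=8 ggAann=4 ggaaNN=2 ggaaNn=4 ggaann=2
gg aa N_ hits 6/64; gcd=2; 6÷2/64÷2 = 3/32

P(gg aa N_) = 3/32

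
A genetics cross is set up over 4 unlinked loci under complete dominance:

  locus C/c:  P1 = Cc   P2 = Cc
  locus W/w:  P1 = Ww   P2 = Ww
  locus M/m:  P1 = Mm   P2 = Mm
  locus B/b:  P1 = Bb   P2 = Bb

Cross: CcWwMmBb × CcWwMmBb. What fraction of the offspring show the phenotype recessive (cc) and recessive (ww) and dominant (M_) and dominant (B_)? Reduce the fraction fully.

P(cc ww M_ B_) = 9/256

CcWwMmBb gametes: CWMB×1, CWMb×1, CWmB×1, CWmb×1, CwMB×1, CwMb×1, CwmB×1, Cwmb×1, cWMB×1, cWMb×1, cWmB×1, cWmb×1, cwMB×1, cwMb×1, cwmB×1, cwmb×1
CcWwMmBb gametes: CWMB×1, CWMb×1, CWmB×1, CWmb×1, CwMB×1, CwMb×1, CwmB×1, Cwmb×1, cWMB×1, cWMb×1, cWmB×1, cWmb×1, cwMB×1, cwMb×1, cwmB×1, cwmb×1
CcWwMmBb×CcWwMmBb grid (16·16=256): CCWWMMBB=1 CCWWMMBb=2 CCWWMMbb=1 CCWWMmBB=2 CCWWMmBb=4 CCWWMmbb=2 CCWWmmBB=1 CCWWmmBb=2 CCWWmmbb=1 CCWwMMBB=2 CCWwMMBb=4 CCWwMMbb=2 CCWwMmBB=4 CCWwMmBb=8 CCWwMmbb=4 CCWwmmBB=2 CCWwmmBb=4 CCWwmmbb=2 CCwwMMBB=1 CCwwMMBb=2 CCwwMMbb=1 CCwwMmBB=2 CCwwMmBb=4 CCwwMmbb=2 CCwwmmBB=1 CCwwmmBb=2 CCwwmmbb=1 CcWWMMBB=2 CcWWMMBb=4 CcWWMMbb=2 CcWWMmBB=4 CcWWMmBb=8 CcWWMmbb=4 CcWWmmBB=2 CcWWmmBb=4 CcWWmmbb=2 CcWwMMBB=4 CcWwMMBb=8 CcWwMMbb=4 CcWwMmBB=8 CcWwMmBb=16 CcWwMmbb=8 CcWwmmBB=4 CcWwmmBb=8 CcWwmmbb=4 CcwwMMBB=2 CcwwMMBb=4 CcwwMMbb=2 CcwwMmBB=4 CcwwMmBb=8 CcwwMmbb=4 CcwwmmBB=2 CcwwmmBb=4 Ccwwmmbb=2 ccWWMMBB=1 ccWWMMBb=2 ccWWMMbb=1 ccWWMmBB=2 ccWWMmBb=4 ccWWMmbb=2 ccWWmmBB=1 ccWWmmBb=2 ccWWmmbb=1 ccWwMMBB=2 ccWwMMBb=4 ccWwMMbb=2 ccWwMmBB=4 ccWwMmBb=8 ccWwMmbb=4 ccWwmmBB=2 ccWwmmBb=4 ccWwmmbb=2 ccwwMMBB=1 ccwwMMBb=2 ccwwMMbb=1 ccwwMmBB=2 ccwwMmBb=4 ccwwMmbb=2 ccwwmmBB=1 ccwwmmBb=2 ccwwmmbb=1
cc ww M_ B_ hits 9/256; gcd=1; 9÷1/256÷1 = 9/256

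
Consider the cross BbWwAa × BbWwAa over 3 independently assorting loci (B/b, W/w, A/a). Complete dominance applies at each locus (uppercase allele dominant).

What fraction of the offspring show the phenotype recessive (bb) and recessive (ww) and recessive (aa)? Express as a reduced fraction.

P(bb ww aa) = 1/64

BbWwAa gametes: BWA×1, BWa×1, BwA×1, Bwa×1, bWA×1, bWa×1, bwA×1, bwa×1
BbWwAa gametes: BWA×1, BWa×1, BwA×1, Bwa×1, bWA×1, bWa×1, bwA×1, bwa×1
BbWwAa×BbWwAa grid (8·8=64): BBWWAA=1 BBWWAa=2 BBWWaa=1 BBWwAA=2 BBWwAa=4 BBWwaa=2 BBwwAA=1 BBwwAa=2 BBwwaa=1 BbWWAA=2 BbWWAa=4 BbWWaa=2 BbWwAA=4 BbWwAa=8 BbWwaa=4 BbwwAA=2 BbwwAa=4 Bbwwaa=2 bbWWAA=1 bbWWAa=2 bbWWaa=1 bbWwAA=2 bbWwAa=4 bbWwaa=2 bbwwAA=1 bbwwAa=2 bbwwaa=1
bb ww aa hits 1/64; gcd=1; 1÷1/64÷1 = 1/64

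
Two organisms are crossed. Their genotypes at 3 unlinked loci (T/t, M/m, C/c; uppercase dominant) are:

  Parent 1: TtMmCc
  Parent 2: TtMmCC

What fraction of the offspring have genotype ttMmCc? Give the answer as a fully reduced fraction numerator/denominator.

P(ttMmCc) = 1/16

TtMmCc gametes: TMC×1, TMc×1, TmC×1, Tmc×1, tMC×1, tMc×1, tmC×1, tmc×1
TtMmCC gametes: TMC×2, TmC×2, tMC×2, tmC×2
TtMmCc×TtMmCC grid (8·8=64): TTMMCC=2 TTMMCc=2 TTMmCC=4 TTMmCc=4 TTmmCC=2 TTmmCc=2 TtMMCC=4 TtMMCc=4 TtMmCC=8 TtMmCc=8 TtmmCC=4 TtmmCc=4 ttMMCC=2 ttMMCc=2 ttMmCC=4 ttMmCc=4 ttmmCC=2 ttmmCc=2
ttMmCc hits 4/64; gcd=4; 4÷4/64÷4 = 1/16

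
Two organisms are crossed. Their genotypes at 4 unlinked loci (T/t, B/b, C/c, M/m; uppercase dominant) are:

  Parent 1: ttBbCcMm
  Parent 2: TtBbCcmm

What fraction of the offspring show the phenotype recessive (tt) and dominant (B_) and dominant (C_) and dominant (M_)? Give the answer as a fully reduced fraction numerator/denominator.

ttBbCcMm gametes: tBCM×2, tBCm×2, tBcM×2, tBcm×2, tbCM×2, tbCm×2, tbcM×2, tbcm×2
TtBbCcmm gametes: TBCm×2, TBcm×2, TbCm×2, Tbcm×2, tBCm×2, tBcm×2, tbCm×2, tbcm×2
ttBbCcMm×TtBbCcmm grid (16·16=256): TtBBCCMm=4 TtBBCCmm=4 TtBBCcMm=8 TtBBCcmm=8 TtBBccMm=4 TtBBccmm=4 TtBbCCMm=8 TtBbCCmm=8 TtBbCcMm=16 TtBbCcmm=16 TtBbccMm=8 TtBbccmm=8 TtbbCCMm=4 TtbbCCmm=4 TtbbCcMm=8 TtbbCcmm=8 TtbbccMm=4 Ttbbccmm=4 ttBBCCMm=4 ttBBCCmm=4 ttBBCcMm=8 ttBBCcmm=8 ttBBccMm=4 ttBBccmm=4 ttBbCCMm=8 ttBbCCmm=8 ttBbCcMm=16 ttBbCcmm=16 ttBbccMm=8 ttBbccmm=8 ttbbCCMm=4 ttbbCCmm=4 ttbbCcMm=8 ttbbCcmm=8 ttbbccMm=4 ttbbccmm=4
tt B_ C_ M_ hits 36/256; gcd=4; 36÷4/256÷4 = 9/64

P(tt B_ C_ M_) = 9/64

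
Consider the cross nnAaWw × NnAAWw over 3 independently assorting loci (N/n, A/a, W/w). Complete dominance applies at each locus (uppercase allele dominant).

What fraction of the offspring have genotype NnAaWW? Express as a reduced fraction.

P(NnAaWW) = 1/16

nnAaWw gametes: nAW×2, nAw×2, naW×2, naw×2
NnAAWw gametes: NAW×2, NAw×2, nAW×2, nAw×2
nnAaWw×NnAAWw grid (8·8=64): NnAAWW=4 NnAAWw=8 NnAAww=4 NnAaWW=4 NnAaWw=8 NnAaww=4 nnAAWW=4 nnAAWw=8 nnAAww=4 nnAaWW=4 nnAaWw=8 nnAaww=4
NnAaWW hits 4/64; gcd=4; 4÷4/64÷4 = 1/16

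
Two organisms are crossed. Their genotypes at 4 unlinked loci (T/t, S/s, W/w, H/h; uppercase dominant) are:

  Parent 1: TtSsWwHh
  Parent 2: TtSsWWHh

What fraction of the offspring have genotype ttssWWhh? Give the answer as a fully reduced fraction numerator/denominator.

TtSsWwHh gametes: TSWH×1, TSWh×1, TSwH×1, TSwh×1, TsWH×1, TsWh×1, TswH×1, Tswh×1, tSWH×1, tSWh×1, tSwH×1, tSwh×1, tsWH×1, tsWh×1, tswH×1, tswh×1
TtSsWWHh gametes: TSWH×2, TSWh×2, TsWH×2, TsWh×2, tSWH×2, tSWh×2, tsWH×2, tsWh×2
TtSsWwHh×TtSsWWHh grid (16·16=256): TTSSWWHH=2 TTSSWWHh=4 TTSSWWhh=2 TTSSWwHH=2 TTSSWwHh=4 TTSSWwhh=2 TTSsWWHH=4 TTSsWWHh=8 TTSsWWhh=4 TTSsWwHH=4 TTSsWwHh=8 TTSsWwhh=4 TTssWWHH=2 TTssWWHh=4 TTssWWhh=2 TTssWwHH=2 TTssWwHh=4 TTssWwhh=2 TtSSWWHH=4 TtSSWWHh=8 TtSSWWhh=4 TtSSWwHH=4 TtSSWwHh=8 TtSSWwhh=4 TtSsWWHH=8 TtSsWWHh=16 TtSsWWhh=8 TtSsWwHH=8 TtSsWwHh=16 TtSsWwhh=8 TtssWWHH=4 TtssWWHh=8 TtssWWhh=4 TtssWwHH=4 TtssWwHh=8 TtssWwhh=4 ttSSWWHH=2 ttSSWWHh=4 ttSSWWhh=2 ttSSWwHH=2 ttSSWwHh=4 ttSSWwhh=2 ttSsWWHH=4 ttSsWWHh=8 ttSsWWhh=4 ttSsWwHH=4 ttSsWwHh=8 ttSsWwhh=4 ttssWWHH=2 ttssWWHh=4 ttssWWhh=2 ttssWwHH=2 ttssWwHh=4 ttssWwhh=2
ttssWWhh hits 2/256; gcd=2; 2÷2/256÷2 = 1/128

P(ttssWWhh) = 1/128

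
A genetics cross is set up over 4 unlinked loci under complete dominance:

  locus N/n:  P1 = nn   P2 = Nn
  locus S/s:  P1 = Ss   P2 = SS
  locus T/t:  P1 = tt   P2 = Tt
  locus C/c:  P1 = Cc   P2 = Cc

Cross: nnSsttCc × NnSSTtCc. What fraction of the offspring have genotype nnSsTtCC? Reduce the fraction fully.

P(nnSsTtCC) = 1/32

nnSsttCc gametes: nStC×4, nStc×4, nstC×4, nstc×4
NnSSTtCc gametes: NSTC×2, NSTc×2, NStC×2, NStc×2, nSTC×2, nSTc×2, nStC×2, nStc×2
nnSsttCc×NnSSTtCc grid (16·16=256): NnSSTtCC=8 NnSSTtCc=16 NnSSTtcc=8 NnSSttCC=8 NnSSttCc=16 NnSSttcc=8 NnSsTtCC=8 NnSsTtCc=16 NnSsTtcc=8 NnSsttCC=8 NnSsttCc=16 NnSsttcc=8 nnSSTtCC=8 nnSSTtCc=16 nnSSTtcc=8 nnSSttCC=8 nnSSttCc=16 nnSSttcc=8 nnSsTtCC=8 nnSsTtCc=16 nnSsTtcc=8 nnSsttCC=8 nnSsttCc=16 nnSsttcc=8
nnSsTtCC hits 8/256; gcd=8; 8÷8/256÷8 = 1/32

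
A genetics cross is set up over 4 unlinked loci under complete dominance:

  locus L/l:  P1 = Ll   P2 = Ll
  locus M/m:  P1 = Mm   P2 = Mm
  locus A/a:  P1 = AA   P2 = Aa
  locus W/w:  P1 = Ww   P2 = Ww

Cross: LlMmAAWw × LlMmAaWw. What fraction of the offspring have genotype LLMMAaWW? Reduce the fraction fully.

P(LLMMAaWW) = 1/128

LlMmAAWw gametes: LMAW×2, LMAw×2, LmAW×2, LmAw×2, lMAW×2, lMAw×2, lmAW×2, lmAw×2
LlMmAaWw gametes: LMAW×1, LMAw×1, LMaW×1, LMaw×1, LmAW×1, LmAw×1, LmaW×1, Lmaw×1, lMAW×1, lMAw×1, lMaW×1, lMaw×1, lmAW×1, lmAw×1, lmaW×1, lmaw×1
LlMmAAWw×LlMmAaWw grid (16·16=256): LLMMAAWW=2 LLMMAAWw=4 LLMMAAww=2 LLMMAaWW=2 LLMMAaWw=4 LLMMAaww=2 LLMmAAWW=4 LLMmAAWw=8 LLMmAAww=4 LLMmAaWW=4 LLMmAaWw=8 LLMmAaww=4 LLmmAAWW=2 LLmmAAWw=4 LLmmAAww=2 LLmmAaWW=2 LLmmAaWw=4 LLmmAaww=2 LlMMAAWW=4 LlMMAAWw=8 LlMMAAww=4 LlMMAaWW=4 LlMMAaWw=8 LlMMAaww=4 LlMmAAWW=8 LlMmAAWw=16 LlMmAAww=8 LlMmAaWW=8 LlMmAaWw=16 LlMmAaww=8 LlmmAAWW=4 LlmmAAWw=8 LlmmAAww=4 LlmmAaWW=4 LlmmAaWw=8 LlmmAaww=4 llMMAAWW=2 llMMAAWw=4 llMMAAww=2 llMMAaWW=2 llMMAaWw=4 llMMAaww=2 llMmAAWW=4 llMmAAWw=8 llMmAAww=4 llMmAaWW=4 llMmAaWw=8 llMmAaww=4 llmmAAWW=2 llmmAAWw=4 llmmAAww=2 llmmAaWW=2 llmmAaWw=4 llmmAaww=2
LLMMAaWW hits 2/256; gcd=2; 2÷2/256÷2 = 1/128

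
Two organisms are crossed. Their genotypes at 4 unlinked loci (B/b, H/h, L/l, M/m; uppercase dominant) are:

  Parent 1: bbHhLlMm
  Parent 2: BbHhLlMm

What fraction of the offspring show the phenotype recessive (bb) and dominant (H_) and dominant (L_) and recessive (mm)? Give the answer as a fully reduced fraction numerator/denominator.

P(bb H_ L_ mm) = 9/128

bbHhLlMm gametes: bHLM×2, bHLm×2, bHlM×2, bHlm×2, bhLM×2, bhLm×2, bhlM×2, bhlm×2
BbHhLlMm gametes: BHLM×1, BHLm×1, BHlM×1, BHlm×1, BhLM×1, BhLm×1, BhlM×1, Bhlm×1, bHLM×1, bHLm×1, bHlM×1, bHlm×1, bhLM×1, bhLm×1, bhlM×1, bhlm×1
bbHhLlMm×BbHhLlMm grid (16·16=256): BbHHLLMM=2 BbHHLLMm=4 BbHHLLmm=2 BbHHLlMM=4 BbHHLlMm=8 BbHHLlmm=4 BbHHllMM=2 BbHHllMm=4 BbHHllmm=2 BbHhLLMM=4 BbHhLLMm=8 BbHhLLmm=4 BbHhLlMM=8 BbHhLlMm=16 BbHhLlmm=8 BbHhllMM=4 BbHhllMm=8 BbHhllmm=4 BbhhLLMM=2 BbhhLLMm=4 BbhhLLmm=2 BbhhLlMM=4 BbhhLlMm=8 BbhhLlmm=4 BbhhllMM=2 BbhhllMm=4 Bbhhllmm=2 bbHHLLMM=2 bbHHLLMm=4 bbHHLLmm=2 bbHHLlMM=4 bbHHLlMm=8 bbHHLlmm=4 bbHHllMM=2 bbHHllMm=4 bbHHllmm=2 bbHhLLMM=4 bbHhLLMm=8 bbHhLLmm=4 bbHhLlMM=8 bbHhLlMm=16 bbHhLlmm=8 bbHhllMM=4 bbHhllMm=8 bbHhllmm=4 bbhhLLMM=2 bbhhLLMm=4 bbhhLLmm=2 bbhhLlMM=4 bbhhLlMm=8 bbhhLlmm=4 bbhhllMM=2 bbhhllMm=4 bbhhllmm=2
bb H_ L_ mm hits 18/256; gcd=2; 18÷2/256÷2 = 9/128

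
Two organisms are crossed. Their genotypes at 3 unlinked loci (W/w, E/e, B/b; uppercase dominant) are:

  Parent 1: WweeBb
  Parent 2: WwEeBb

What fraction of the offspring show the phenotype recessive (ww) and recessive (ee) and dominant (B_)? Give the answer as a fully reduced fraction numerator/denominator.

P(ww ee B_) = 3/32

WweeBb gametes: WeB×2, Web×2, weB×2, web×2
WwEeBb gametes: WEB×1, WEb×1, WeB×1, Web×1, wEB×1, wEb×1, weB×1, web×1
WweeBb×WwEeBb grid (8·8=64): WWEeBB=2 WWEeBb=4 WWEebb=2 WWeeBB=2 WWeeBb=4 WWeebb=2 WwEeBB=4 WwEeBb=8 WwEebb=4 WweeBB=4 WweeBb=8 Wweebb=4 wwEeBB=2 wwEeBb=4 wwEebb=2 wweeBB=2 wweeBb=4 wweebb=2
ww ee B_ hits 6/64; gcd=2; 6÷2/64÷2 = 3/32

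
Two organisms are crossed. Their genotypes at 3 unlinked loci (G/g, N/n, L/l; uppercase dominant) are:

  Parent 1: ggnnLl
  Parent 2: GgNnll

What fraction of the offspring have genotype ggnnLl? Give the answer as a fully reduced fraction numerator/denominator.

P(ggnnLl) = 1/8

ggnnLl gametes: gnL×4, gnl×4
GgNnll gametes: GNl×2, Gnl×2, gNl×2, gnl×2
ggnnLl×GgNnll grid (8·8=64): GgNnLl=8 GgNnll=8 GgnnLl=8 Ggnnll=8 ggNnLl=8 ggNnll=8 ggnnLl=8 ggnnll=8
ggnnLl hits 8/64; gcd=8; 8÷8/64÷8 = 1/8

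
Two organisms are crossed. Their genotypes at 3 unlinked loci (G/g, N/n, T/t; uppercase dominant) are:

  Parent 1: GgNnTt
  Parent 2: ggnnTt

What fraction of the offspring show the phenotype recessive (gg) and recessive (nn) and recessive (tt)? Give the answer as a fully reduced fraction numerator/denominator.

P(gg nn tt) = 1/16

GgNnTt gametes: GNT×1, GNt×1, GnT×1, Gnt×1, gNT×1, gNt×1, gnT×1, gnt×1
ggnnTt gametes: gnT×4, gnt×4
GgNnTt×ggnnTt grid (8·8=64): GgNnTT=4 GgNnTt=8 GgNntt=4 GgnnTT=4 GgnnTt=8 Ggnntt=4 ggNnTT=4 ggNnTt=8 ggNntt=4 ggnnTT=4 ggnnTt=8 ggnntt=4
gg nn tt hits 4/64; gcd=4; 4÷4/64÷4 = 1/16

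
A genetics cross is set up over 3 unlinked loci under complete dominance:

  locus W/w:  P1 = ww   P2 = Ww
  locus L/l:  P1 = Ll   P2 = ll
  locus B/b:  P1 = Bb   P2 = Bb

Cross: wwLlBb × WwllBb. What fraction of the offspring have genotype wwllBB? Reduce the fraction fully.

wwLlBb gametes: wLB×2, wLb×2, wlB×2, wlb×2
WwllBb gametes: WlB×2, Wlb×2, wlB×2, wlb×2
wwLlBb×WwllBb grid (8·8=64): WwLlBB=4 WwLlBb=8 WwLlbb=4 WwllBB=4 WwllBb=8 Wwllbb=4 wwLlBB=4 wwLlBb=8 wwLlbb=4 wwllBB=4 wwllBb=8 wwllbb=4
wwllBB hits 4/64; gcd=4; 4÷4/64÷4 = 1/16

P(wwllBB) = 1/16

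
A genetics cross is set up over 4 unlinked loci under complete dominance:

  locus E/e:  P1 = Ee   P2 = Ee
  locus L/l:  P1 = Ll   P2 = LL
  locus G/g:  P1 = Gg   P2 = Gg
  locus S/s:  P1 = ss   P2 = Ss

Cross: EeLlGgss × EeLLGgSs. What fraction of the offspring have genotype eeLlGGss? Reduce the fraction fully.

P(eeLlGGss) = 1/64

EeLlGgss gametes: ELGs×2, ELgs×2, ElGs×2, Elgs×2, eLGs×2, eLgs×2, elGs×2, elgs×2
EeLLGgSs gametes: ELGS×2, ELGs×2, ELgS×2, ELgs×2, eLGS×2, eLGs×2, eLgS×2, eLgs×2
EeLlGgss×EeLLGgSs grid (16·16=256): EELLGGSs=4 EELLGGss=4 EELLGgSs=8 EELLGgss=8 EELLggSs=4 EELLggss=4 EELlGGSs=4 EELlGGss=4 EELlGgSs=8 EELlGgss=8 EELlggSs=4 EELlggss=4 EeLLGGSs=8 EeLLGGss=8 EeLLGgSs=16 EeLLGgss=16 EeLLggSs=8 EeLLggss=8 EeLlGGSs=8 EeLlGGss=8 EeLlGgSs=16 EeLlGgss=16 EeLlggSs=8 EeLlggss=8 eeLLGGSs=4 eeLLGGss=4 eeLLGgSs=8 eeLLGgss=8 eeLLggSs=4 eeLLggss=4 eeLlGGSs=4 eeLlGGss=4 eeLlGgSs=8 eeLlGgss=8 eeLlggSs=4 eeLlggss=4
eeLlGGss hits 4/256; gcd=4; 4÷4/256÷4 = 1/64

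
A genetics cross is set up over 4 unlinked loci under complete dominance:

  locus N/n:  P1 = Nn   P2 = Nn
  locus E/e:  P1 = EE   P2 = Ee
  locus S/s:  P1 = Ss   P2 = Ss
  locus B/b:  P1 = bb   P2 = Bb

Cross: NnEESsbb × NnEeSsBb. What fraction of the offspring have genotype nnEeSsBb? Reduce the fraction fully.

P(nnEeSsBb) = 1/32

NnEESsbb gametes: NESb×4, NEsb×4, nESb×4, nEsb×4
NnEeSsBb gametes: NESB×1, NESb×1, NEsB×1, NEsb×1, NeSB×1, NeSb×1, NesB×1, Nesb×1, nESB×1, nESb×1, nEsB×1, nEsb×1, neSB×1, neSb×1, nesB×1, nesb×1
NnEESsbb×NnEeSsBb grid (16·16=256): NNEESSBb=4 NNEESSbb=4 NNEESsBb=8 NNEESsbb=8 NNEEssBb=4 NNEEssbb=4 NNEeSSBb=4 NNEeSSbb=4 NNEeSsBb=8 NNEeSsbb=8 NNEessBb=4 NNEessbb=4 NnEESSBb=8 NnEESSbb=8 NnEESsBb=16 NnEESsbb=16 NnEEssBb=8 NnEEssbb=8 NnEeSSBb=8 NnEeSSbb=8 NnEeSsBb=16 NnEeSsbb=16 NnEessBb=8 NnEessbb=8 nnEESSBb=4 nnEESSbb=4 nnEESsBb=8 nnEESsbb=8 nnEEssBb=4 nnEEssbb=4 nnEeSSBb=4 nnEeSSbb=4 nnEeSsBb=8 nnEeSsbb=8 nnEessBb=4 nnEessbb=4
nnEeSsBb hits 8/256; gcd=8; 8÷8/256÷8 = 1/32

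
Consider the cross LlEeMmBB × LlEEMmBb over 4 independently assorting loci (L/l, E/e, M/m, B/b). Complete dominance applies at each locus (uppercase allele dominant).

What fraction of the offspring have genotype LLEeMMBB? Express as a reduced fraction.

LlEeMmBB gametes: LEMB×2, LEmB×2, LeMB×2, LemB×2, lEMB×2, lEmB×2, leMB×2, lemB×2
LlEEMmBb gametes: LEMB×2, LEMb×2, LEmB×2, LEmb×2, lEMB×2, lEMb×2, lEmB×2, lEmb×2
LlEeMmBB×LlEEMmBb grid (16·16=256): LLEEMMBB=4 LLEEMMBb=4 LLEEMmBB=8 LLEEMmBb=8 LLEEmmBB=4 LLEEmmBb=4 LLEeMMBB=4 LLEeMMBb=4 LLEeMmBB=8 LLEeMmBb=8 LLEemmBB=4 LLEemmBb=4 LlEEMMBB=8 LlEEMMBb=8 LlEEMmBB=16 LlEEMmBb=16 LlEEmmBB=8 LlEEmmBb=8 LlEeMMBB=8 LlEeMMBb=8 LlEeMmBB=16 LlEeMmBb=16 LlEemmBB=8 LlEemmBb=8 llEEMMBB=4 llEEMMBb=4 llEEMmBB=8 llEEMmBb=8 llEEmmBB=4 llEEmmBb=4 llEeMMBB=4 llEeMMBb=4 llEeMmBB=8 llEeMmBb=8 llEemmBB=4 llEemmBb=4
LLEeMMBB hits 4/256; gcd=4; 4÷4/256÷4 = 1/64

P(LLEeMMBB) = 1/64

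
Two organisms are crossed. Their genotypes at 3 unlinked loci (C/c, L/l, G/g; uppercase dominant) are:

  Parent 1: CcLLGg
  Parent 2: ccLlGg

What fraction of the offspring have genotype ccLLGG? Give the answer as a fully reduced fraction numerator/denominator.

P(ccLLGG) = 1/16

CcLLGg gametes: CLG×2, CLg×2, cLG×2, cLg×2
ccLlGg gametes: cLG×2, cLg×2, clG×2, clg×2
CcLLGg×ccLlGg grid (8·8=64): CcLLGG=4 CcLLGg=8 CcLLgg=4 CcLlGG=4 CcLlGg=8 CcLlgg=4 ccLLGG=4 ccLLGg=8 ccLLgg=4 ccLlGG=4 ccLlGg=8 ccLlgg=4
ccLLGG hits 4/64; gcd=4; 4÷4/64÷4 = 1/16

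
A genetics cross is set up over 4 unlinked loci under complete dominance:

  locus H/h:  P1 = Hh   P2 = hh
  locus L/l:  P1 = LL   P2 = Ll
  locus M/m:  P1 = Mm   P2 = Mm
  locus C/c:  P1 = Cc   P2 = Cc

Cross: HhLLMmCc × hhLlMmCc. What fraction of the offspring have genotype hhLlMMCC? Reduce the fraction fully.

HhLLMmCc gametes: HLMC×2, HLMc×2, HLmC×2, HLmc×2, hLMC×2, hLMc×2, hLmC×2, hLmc×2
hhLlMmCc gametes: hLMC×2, hLMc×2, hLmC×2, hLmc×2, hlMC×2, hlMc×2, hlmC×2, hlmc×2
HhLLMmCc×hhLlMmCc grid (16·16=256): HhLLMMCC=4 HhLLMMCc=8 HhLLMMcc=4 HhLLMmCC=8 HhLLMmCc=16 HhLLMmcc=8 HhLLmmCC=4 HhLLmmCc=8 HhLLmmcc=4 HhLlMMCC=4 HhLlMMCc=8 HhLlMMcc=4 HhLlMmCC=8 HhLlMmCc=16 HhLlMmcc=8 HhLlmmCC=4 HhLlmmCc=8 HhLlmmcc=4 hhLLMMCC=4 hhLLMMCc=8 hhLLMMcc=4 hhLLMmCC=8 hhLLMmCc=16 hhLLMmcc=8 hhLLmmCC=4 hhLLmmCc=8 hhLLmmcc=4 hhLlMMCC=4 hhLlMMCc=8 hhLlMMcc=4 hhLlMmCC=8 hhLlMmCc=16 hhLlMmcc=8 hhLlmmCC=4 hhLlmmCc=8 hhLlmmcc=4
hhLlMMCC hits 4/256; gcd=4; 4÷4/256÷4 = 1/64

P(hhLlMMCC) = 1/64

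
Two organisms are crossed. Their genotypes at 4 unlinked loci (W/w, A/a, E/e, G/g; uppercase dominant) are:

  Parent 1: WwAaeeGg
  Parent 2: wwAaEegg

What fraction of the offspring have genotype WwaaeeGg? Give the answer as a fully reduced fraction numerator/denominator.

WwAaeeGg gametes: WAeG×2, WAeg×2, WaeG×2, Waeg×2, wAeG×2, wAeg×2, waeG×2, waeg×2
wwAaEegg gametes: wAEg×4, wAeg×4, waEg×4, waeg×4
WwAaeeGg×wwAaEegg grid (16·16=256): WwAAEeGg=8 WwAAEegg=8 WwAAeeGg=8 WwAAeegg=8 WwAaEeGg=16 WwAaEegg=16 WwAaeeGg=16 WwAaeegg=16 WwaaEeGg=8 WwaaEegg=8 WwaaeeGg=8 Wwaaeegg=8 wwAAEeGg=8 wwAAEegg=8 wwAAeeGg=8 wwAAeegg=8 wwAaEeGg=16 wwAaEegg=16 wwAaeeGg=16 wwAaeegg=16 wwaaEeGg=8 wwaaEegg=8 wwaaeeGg=8 wwaaeegg=8
WwaaeeGg hits 8/256; gcd=8; 8÷8/256÷8 = 1/32

P(WwaaeeGg) = 1/32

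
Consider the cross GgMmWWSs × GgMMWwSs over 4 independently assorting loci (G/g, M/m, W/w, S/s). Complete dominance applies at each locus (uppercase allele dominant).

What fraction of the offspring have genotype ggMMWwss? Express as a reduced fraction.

GgMmWWSs gametes: GMWS×2, GMWs×2, GmWS×2, GmWs×2, gMWS×2, gMWs×2, gmWS×2, gmWs×2
GgMMWwSs gametes: GMWS×2, GMWs×2, GMwS×2, GMws×2, gMWS×2, gMWs×2, gMwS×2, gMws×2
GgMmWWSs×GgMMWwSs grid (16·16=256): GGMMWWSS=4 GGMMWWSs=8 GGMMWWss=4 GGMMWwSS=4 GGMMWwSs=8 GGMMWwss=4 GGMmWWSS=4 GGMmWWSs=8 GGMmWWss=4 GGMmWwSS=4 GGMmWwSs=8 GGMmWwss=4 GgMMWWSS=8 GgMMWWSs=16 GgMMWWss=8 GgMMWwSS=8 GgMMWwSs=16 GgMMWwss=8 GgMmWWSS=8 GgMmWWSs=16 GgMmWWss=8 GgMmWwSS=8 GgMmWwSs=16 GgMmWwss=8 ggMMWWSS=4 ggMMWWSs=8 ggMMWWss=4 ggMMWwSS=4 ggMMWwSs=8 ggMMWwss=4 ggMmWWSS=4 ggMmWWSs=8 ggMmWWss=4 ggMmWwSS=4 ggMmWwSs=8 ggMmWwss=4
ggMMWwss hits 4/256; gcd=4; 4÷4/256÷4 = 1/64

P(ggMMWwss) = 1/64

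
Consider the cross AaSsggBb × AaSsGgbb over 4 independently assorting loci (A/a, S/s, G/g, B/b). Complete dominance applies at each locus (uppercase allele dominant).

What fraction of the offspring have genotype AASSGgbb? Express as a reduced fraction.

AaSsggBb gametes: ASgB×2, ASgb×2, AsgB×2, Asgb×2, aSgB×2, aSgb×2, asgB×2, asgb×2
AaSsGgbb gametes: ASGb×2, ASgb×2, AsGb×2, Asgb×2, aSGb×2, aSgb×2, asGb×2, asgb×2
AaSsggBb×AaSsGgbb grid (16·16=256): AASSGgBb=4 AASSGgbb=4 AASSggBb=4 AASSggbb=4 AASsGgBb=8 AASsGgbb=8 AASsggBb=8 AASsggbb=8 AAssGgBb=4 AAssGgbb=4 AAssggBb=4 AAssggbb=4 AaSSGgBb=8 AaSSGgbb=8 AaSSggBb=8 AaSSggbb=8 AaSsGgBb=16 AaSsGgbb=16 AaSsggBb=16 AaSsggbb=16 AassGgBb=8 AassGgbb=8 AassggBb=8 Aassggbb=8 aaSSGgBb=4 aaSSGgbb=4 aaSSggBb=4 aaSSggbb=4 aaSsGgBb=8 aaSsGgbb=8 aaSsggBb=8 aaSsggbb=8 aassGgBb=4 aassGgbb=4 aassggBb=4 aassggbb=4
AASSGgbb hits 4/256; gcd=4; 4÷4/256÷4 = 1/64

P(AASSGgbb) = 1/64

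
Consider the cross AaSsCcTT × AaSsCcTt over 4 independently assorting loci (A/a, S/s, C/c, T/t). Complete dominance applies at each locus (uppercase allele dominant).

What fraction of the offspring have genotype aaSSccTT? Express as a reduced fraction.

AaSsCcTT gametes: ASCT×2, AScT×2, AsCT×2, AscT×2, aSCT×2, aScT×2, asCT×2, ascT×2
AaSsCcTt gametes: ASCT×1, ASCt×1, AScT×1, ASct×1, AsCT×1, AsCt×1, AscT×1, Asct×1, aSCT×1, aSCt×1, aScT×1, aSct×1, asCT×1, asCt×1, ascT×1, asct×1
AaSsCcTT×AaSsCcTt grid (16·16=256): AASSCCTT=2 AASSCCTt=2 AASSCcTT=4 AASSCcTt=4 AASSccTT=2 AASSccTt=2 AASsCCTT=4 AASsCCTt=4 AASsCcTT=8 AASsCcTt=8 AASsccTT=4 AASsccTt=4 AAssCCTT=2 AAssCCTt=2 AAssCcTT=4 AAssCcTt=4 AAssccTT=2 AAssccTt=2 AaSSCCTT=4 AaSSCCTt=4 AaSSCcTT=8 AaSSCcTt=8 AaSSccTT=4 AaSSccTt=4 AaSsCCTT=8 AaSsCCTt=8 AaSsCcTT=16 AaSsCcTt=16 AaSsccTT=8 AaSsccTt=8 AassCCTT=4 AassCCTt=4 AassCcTT=8 AassCcTt=8 AassccTT=4 AassccTt=4 aaSSCCTT=2 aaSSCCTt=2 aaSSCcTT=4 aaSSCcTt=4 aaSSccTT=2 aaSSccTt=2 aaSsCCTT=4 aaSsCCTt=4 aaSsCcTT=8 aaSsCcTt=8 aaSsccTT=4 aaSsccTt=4 aassCCTT=2 aassCCTt=2 aassCcTT=4 aassCcTt=4 aassccTT=2 aassccTt=2
aaSSccTT hits 2/256; gcd=2; 2÷2/256÷2 = 1/128

P(aaSSccTT) = 1/128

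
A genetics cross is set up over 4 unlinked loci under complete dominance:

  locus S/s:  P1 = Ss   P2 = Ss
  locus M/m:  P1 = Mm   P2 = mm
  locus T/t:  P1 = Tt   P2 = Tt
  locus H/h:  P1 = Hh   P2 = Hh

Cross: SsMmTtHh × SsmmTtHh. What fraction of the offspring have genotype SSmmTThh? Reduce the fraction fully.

SsMmTtHh gametes: SMTH×1, SMTh×1, SMtH×1, SMth×1, SmTH×1, SmTh×1, SmtH×1, Smth×1, sMTH×1, sMTh×1, sMtH×1, sMth×1, smTH×1, smTh×1, smtH×1, smth×1
SsmmTtHh gametes: SmTH×2, SmTh×2, SmtH×2, Smth×2, smTH×2, smTh×2, smtH×2, smth×2
SsMmTtHh×SsmmTtHh grid (16·16=256): SSMmTTHH=2 SSMmTTHh=4 SSMmTThh=2 SSMmTtHH=4 SSMmTtHh=8 SSMmTthh=4 SSMmttHH=2 SSMmttHh=4 SSMmtthh=2 SSmmTTHH=2 SSmmTTHh=4 SSmmTThh=2 SSmmTtHH=4 SSmmTtHh=8 SSmmTthh=4 SSmmttHH=2 SSmmttHh=4 SSmmtthh=2 SsMmTTHH=4 SsMmTTHh=8 SsMmTThh=4 SsMmTtHH=8 SsMmTtHh=16 SsMmTthh=8 SsMmttHH=4 SsMmttHh=8 SsMmtthh=4 SsmmTTHH=4 SsmmTTHh=8 SsmmTThh=4 SsmmTtHH=8 SsmmTtHh=16 SsmmTthh=8 SsmmttHH=4 SsmmttHh=8 Ssmmtthh=4 ssMmTTHH=2 ssMmTTHh=4 ssMmTThh=2 ssMmTtHH=4 ssMmTtHh=8 ssMmTthh=4 ssMmttHH=2 ssMmttHh=4 ssMmtthh=2 ssmmTTHH=2 ssmmTTHh=4 ssmmTThh=2 ssmmTtHH=4 ssmmTtHh=8 ssmmTthh=4 ssmmttHH=2 ssmmttHh=4 ssmmtthh=2
SSmmTThh hits 2/256; gcd=2; 2÷2/256÷2 = 1/128

P(SSmmTThh) = 1/128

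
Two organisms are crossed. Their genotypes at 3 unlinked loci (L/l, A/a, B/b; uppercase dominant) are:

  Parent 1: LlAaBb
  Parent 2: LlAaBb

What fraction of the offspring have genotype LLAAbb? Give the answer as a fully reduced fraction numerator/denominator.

P(LLAAbb) = 1/64

LlAaBb gametes: LAB×1, LAb×1, LaB×1, Lab×1, lAB×1, lAb×1, laB×1, lab×1
LlAaBb gametes: LAB×1, LAb×1, LaB×1, Lab×1, lAB×1, lAb×1, laB×1, lab×1
LlAaBb×LlAaBb grid (8·8=64): LLAABB=1 LLAABb=2 LLAAbb=1 LLAaBB=2 LLAaBb=4 LLAabb=2 LLaaBB=1 LLaaBb=2 LLaabb=1 LlAABB=2 LlAABb=4 LlAAbb=2 LlAaBB=4 LlAaBb=8 LlAabb=4 LlaaBB=2 LlaaBb=4 Llaabb=2 llAABB=1 llAABb=2 llAAbb=1 llAaBB=2 llAaBb=4 llAabb=2 llaaBB=1 llaaBb=2 llaabb=1
LLAAbb hits 1/64; gcd=1; 1÷1/64÷1 = 1/64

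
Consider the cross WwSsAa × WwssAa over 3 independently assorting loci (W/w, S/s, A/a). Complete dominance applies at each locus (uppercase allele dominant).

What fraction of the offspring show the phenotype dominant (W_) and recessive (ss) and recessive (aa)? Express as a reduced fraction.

WwSsAa gametes: WSA×1, WSa×1, WsA×1, Wsa×1, wSA×1, wSa×1, wsA×1, wsa×1
WwssAa gametes: WsA×2, Wsa×2, wsA×2, wsa×2
WwSsAa×WwssAa grid (8·8=64): WWSsAA=2 WWSsAa=4 WWSsaa=2 WWssAA=2 WWssAa=4 WWssaa=2 WwSsAA=4 WwSsAa=8 WwSsaa=4 WwssAA=4 WwssAa=8 Wwssaa=4 wwSsAA=2 wwSsAa=4 wwSsaa=2 wwssAA=2 wwssAa=4 wwssaa=2
W_ ss aa hits 6/64; gcd=2; 6÷2/64÷2 = 3/32

P(W_ ss aa) = 3/32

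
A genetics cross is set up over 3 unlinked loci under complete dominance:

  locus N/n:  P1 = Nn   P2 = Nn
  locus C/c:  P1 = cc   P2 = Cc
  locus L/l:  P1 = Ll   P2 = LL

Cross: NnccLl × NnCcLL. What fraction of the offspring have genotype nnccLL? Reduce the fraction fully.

P(nnccLL) = 1/16

NnccLl gametes: NcL×2, Ncl×2, ncL×2, ncl×2
NnCcLL gametes: NCL×2, NcL×2, nCL×2, ncL×2
NnccLl×NnCcLL grid (8·8=64): NNCcLL=4 NNCcLl=4 NNccLL=4 NNccLl=4 NnCcLL=8 NnCcLl=8 NnccLL=8 NnccLl=8 nnCcLL=4 nnCcLl=4 nnccLL=4 nnccLl=4
nnccLL hits 4/64; gcd=4; 4÷4/64÷4 = 1/16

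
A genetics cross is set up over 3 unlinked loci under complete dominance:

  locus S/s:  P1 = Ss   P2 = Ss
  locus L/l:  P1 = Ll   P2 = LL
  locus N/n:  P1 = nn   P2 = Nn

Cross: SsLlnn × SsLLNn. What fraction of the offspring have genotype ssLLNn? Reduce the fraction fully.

P(ssLLNn) = 1/16

SsLlnn gametes: SLn×2, Sln×2, sLn×2, sln×2
SsLLNn gametes: SLN×2, SLn×2, sLN×2, sLn×2
SsLlnn×SsLLNn grid (8·8=64): SSLLNn=4 SSLLnn=4 SSLlNn=4 SSLlnn=4 SsLLNn=8 SsLLnn=8 SsLlNn=8 SsLlnn=8 ssLLNn=4 ssLLnn=4 ssLlNn=4 ssLlnn=4
ssLLNn hits 4/64; gcd=4; 4÷4/64÷4 = 1/16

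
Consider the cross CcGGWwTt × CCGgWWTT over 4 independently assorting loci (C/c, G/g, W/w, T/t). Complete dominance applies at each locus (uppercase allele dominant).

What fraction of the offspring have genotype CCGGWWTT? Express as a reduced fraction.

P(CCGGWWTT) = 1/16

CcGGWwTt gametes: CGWT×2, CGWt×2, CGwT×2, CGwt×2, cGWT×2, cGWt×2, cGwT×2, cGwt×2
CCGgWWTT gametes: CGWT×8, CgWT×8
CcGGWwTt×CCGgWWTT grid (16·16=256): CCGGWWTT=16 CCGGWWTt=16 CCGGWwTT=16 CCGGWwTt=16 CCGgWWTT=16 CCGgWWTt=16 CCGgWwTT=16 CCGgWwTt=16 CcGGWWTT=16 CcGGWWTt=16 CcGGWwTT=16 CcGGWwTt=16 CcGgWWTT=16 CcGgWWTt=16 CcGgWwTT=16 CcGgWwTt=16
CCGGWWTT hits 16/256; gcd=16; 16÷16/256÷16 = 1/16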